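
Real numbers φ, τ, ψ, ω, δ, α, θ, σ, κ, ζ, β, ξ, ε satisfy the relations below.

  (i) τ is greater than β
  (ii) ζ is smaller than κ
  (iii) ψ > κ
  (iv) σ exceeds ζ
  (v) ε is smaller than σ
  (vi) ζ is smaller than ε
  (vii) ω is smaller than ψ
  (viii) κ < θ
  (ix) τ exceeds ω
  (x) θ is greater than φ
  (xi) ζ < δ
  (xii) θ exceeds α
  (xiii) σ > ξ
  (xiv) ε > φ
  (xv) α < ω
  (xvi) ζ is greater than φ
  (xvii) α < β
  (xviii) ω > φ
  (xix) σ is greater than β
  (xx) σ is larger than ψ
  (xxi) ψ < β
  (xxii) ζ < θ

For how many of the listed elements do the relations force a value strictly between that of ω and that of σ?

2

Chaining upward from ω reaches: ψ, β, τ.
Chaining downward from σ reaches: φ, ζ, κ, ε, α, ψ, β, ξ.
Strictly between ω and σ are those in both lists: ψ, β — 2 elements.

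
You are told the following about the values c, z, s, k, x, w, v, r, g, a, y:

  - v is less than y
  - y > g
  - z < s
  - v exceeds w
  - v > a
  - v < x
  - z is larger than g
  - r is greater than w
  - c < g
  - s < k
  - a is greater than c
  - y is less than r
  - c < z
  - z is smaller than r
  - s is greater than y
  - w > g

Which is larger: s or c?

Link the given pairs in sequence: c < g; g < w; w < v; v < y; y < s.
Chaining these gives c < g < w < v < y < s.
So c < s; s is the larger of the two.

s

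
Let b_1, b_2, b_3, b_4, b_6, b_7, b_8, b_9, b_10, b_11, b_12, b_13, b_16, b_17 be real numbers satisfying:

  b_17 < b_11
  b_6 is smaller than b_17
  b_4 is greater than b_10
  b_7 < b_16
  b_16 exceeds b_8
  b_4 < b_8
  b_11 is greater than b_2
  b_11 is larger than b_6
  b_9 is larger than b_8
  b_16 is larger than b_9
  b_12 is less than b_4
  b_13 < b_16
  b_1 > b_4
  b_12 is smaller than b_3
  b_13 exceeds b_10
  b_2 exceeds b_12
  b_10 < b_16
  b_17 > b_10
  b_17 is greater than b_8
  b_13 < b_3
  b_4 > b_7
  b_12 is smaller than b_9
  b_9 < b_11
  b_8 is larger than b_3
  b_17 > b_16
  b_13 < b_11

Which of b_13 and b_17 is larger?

b_17

Link the given pairs in sequence: b_13 < b_3; b_3 < b_8; b_8 < b_9; b_9 < b_16; b_16 < b_17.
Together: b_13 < b_3 < b_8 < b_9 < b_16 < b_17.
So b_13 < b_17; b_17 is the larger of the two.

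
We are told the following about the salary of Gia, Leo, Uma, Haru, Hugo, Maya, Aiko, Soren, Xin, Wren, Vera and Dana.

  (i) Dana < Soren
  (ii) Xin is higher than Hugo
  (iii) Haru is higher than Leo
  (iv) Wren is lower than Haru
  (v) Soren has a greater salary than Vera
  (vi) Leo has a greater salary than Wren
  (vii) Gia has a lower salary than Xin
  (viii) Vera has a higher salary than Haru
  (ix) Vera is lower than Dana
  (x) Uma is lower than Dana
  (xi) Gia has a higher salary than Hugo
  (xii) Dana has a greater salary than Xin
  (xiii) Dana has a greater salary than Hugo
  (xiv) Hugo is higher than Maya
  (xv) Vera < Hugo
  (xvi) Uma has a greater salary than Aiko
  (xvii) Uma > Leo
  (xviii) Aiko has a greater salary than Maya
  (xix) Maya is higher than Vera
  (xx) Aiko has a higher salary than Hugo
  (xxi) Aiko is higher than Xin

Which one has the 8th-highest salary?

Maya

Chaining the given pairs: Wren < Leo < Haru < Vera < Maya < Hugo < Gia < Xin < Aiko < Uma < Dana < Soren.
The 8th largest is Maya.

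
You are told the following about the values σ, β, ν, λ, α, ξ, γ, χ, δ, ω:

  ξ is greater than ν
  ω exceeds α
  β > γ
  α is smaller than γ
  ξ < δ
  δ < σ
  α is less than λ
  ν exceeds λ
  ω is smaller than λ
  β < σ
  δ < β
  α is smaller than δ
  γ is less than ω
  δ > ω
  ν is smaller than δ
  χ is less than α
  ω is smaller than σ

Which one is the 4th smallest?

Piecing the relations together gives one ordering: χ < α < γ < ω < λ < ν < ξ < δ < β < σ.
Counting 4 from the smallest end gives ω.

ω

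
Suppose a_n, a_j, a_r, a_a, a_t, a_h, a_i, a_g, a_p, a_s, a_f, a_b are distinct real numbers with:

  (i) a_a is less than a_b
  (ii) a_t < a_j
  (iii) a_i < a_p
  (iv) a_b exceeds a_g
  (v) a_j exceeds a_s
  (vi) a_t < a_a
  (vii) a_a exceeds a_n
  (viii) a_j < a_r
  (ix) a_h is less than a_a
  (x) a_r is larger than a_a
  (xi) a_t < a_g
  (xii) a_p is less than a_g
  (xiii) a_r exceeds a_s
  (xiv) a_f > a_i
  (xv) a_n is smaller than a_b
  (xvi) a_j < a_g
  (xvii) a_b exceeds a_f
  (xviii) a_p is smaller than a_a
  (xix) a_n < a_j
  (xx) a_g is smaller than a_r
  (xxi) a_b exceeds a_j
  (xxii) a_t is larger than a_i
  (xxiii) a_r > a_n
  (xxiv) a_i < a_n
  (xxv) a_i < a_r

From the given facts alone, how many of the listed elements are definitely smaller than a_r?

9

From a_r the given relations immediately reach a_i, a_s, a_n, a_j, a_a, a_g.
From those, a_p, a_h, a_t — 9 in total.
No other element is forced below a_r by the given relations, so the count is 9.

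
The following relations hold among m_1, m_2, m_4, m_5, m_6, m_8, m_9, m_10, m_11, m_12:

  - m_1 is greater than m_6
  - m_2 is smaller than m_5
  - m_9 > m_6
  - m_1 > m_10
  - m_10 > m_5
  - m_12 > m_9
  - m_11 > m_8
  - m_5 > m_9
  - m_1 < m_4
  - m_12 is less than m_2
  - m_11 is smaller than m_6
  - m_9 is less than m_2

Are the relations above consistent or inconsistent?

Every relation is compatible with m_8 < m_11 < m_6 < m_9 < m_12 < m_2 < m_5 < m_10 < m_1 < m_4; the set is consistent.

consistent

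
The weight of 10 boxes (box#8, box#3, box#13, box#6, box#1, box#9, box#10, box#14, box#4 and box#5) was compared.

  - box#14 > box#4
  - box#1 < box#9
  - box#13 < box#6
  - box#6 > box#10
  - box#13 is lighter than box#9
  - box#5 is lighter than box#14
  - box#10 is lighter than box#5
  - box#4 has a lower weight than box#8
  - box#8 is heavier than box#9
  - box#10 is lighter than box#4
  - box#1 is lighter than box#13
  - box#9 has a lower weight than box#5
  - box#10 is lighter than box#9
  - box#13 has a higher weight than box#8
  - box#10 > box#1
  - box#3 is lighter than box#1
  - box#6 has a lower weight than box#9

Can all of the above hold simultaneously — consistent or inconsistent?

inconsistent

Chaining the given relations yields box#8 < box#13 < box#6 < box#9, so box#8 < box#9. But one relation states box#9 < box#8. These cannot both hold.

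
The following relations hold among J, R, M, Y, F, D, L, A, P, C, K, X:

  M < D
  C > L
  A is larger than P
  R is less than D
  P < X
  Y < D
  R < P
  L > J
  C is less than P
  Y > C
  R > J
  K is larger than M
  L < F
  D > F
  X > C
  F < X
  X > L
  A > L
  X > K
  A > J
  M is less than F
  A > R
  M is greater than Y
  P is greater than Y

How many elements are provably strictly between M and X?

2

The relations place M below X. An element lies strictly between them when it is forced above M and also forced below X.
Above M: {K, F, D}. Below X: {J, R, L, C, Y, P, K, F}.
Intersection: {K, F} — 2.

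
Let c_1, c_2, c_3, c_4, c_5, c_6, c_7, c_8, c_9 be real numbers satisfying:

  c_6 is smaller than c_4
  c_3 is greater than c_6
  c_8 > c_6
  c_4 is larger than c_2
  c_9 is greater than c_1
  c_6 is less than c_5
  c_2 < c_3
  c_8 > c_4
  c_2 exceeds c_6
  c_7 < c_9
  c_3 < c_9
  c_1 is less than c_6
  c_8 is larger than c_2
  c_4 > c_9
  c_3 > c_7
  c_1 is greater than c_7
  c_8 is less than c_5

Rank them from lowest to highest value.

Each adjacent pair is fixed by a given relation: c_7 < c_1; c_1 < c_6; c_6 < c_2; c_2 < c_3; c_3 < c_9; c_9 < c_4; c_4 < c_8; c_8 < c_5. Chaining them end to end gives the full order.

c_7 < c_1 < c_6 < c_2 < c_3 < c_9 < c_4 < c_8 < c_5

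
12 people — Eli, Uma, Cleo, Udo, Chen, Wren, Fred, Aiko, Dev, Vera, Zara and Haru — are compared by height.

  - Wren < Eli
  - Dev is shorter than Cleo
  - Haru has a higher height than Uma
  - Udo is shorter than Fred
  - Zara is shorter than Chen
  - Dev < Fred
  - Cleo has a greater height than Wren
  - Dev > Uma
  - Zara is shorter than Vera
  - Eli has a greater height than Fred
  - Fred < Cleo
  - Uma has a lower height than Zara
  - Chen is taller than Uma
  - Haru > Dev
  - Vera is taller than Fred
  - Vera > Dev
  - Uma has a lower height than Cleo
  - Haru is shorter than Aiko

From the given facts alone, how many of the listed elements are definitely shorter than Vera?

Directly below Vera: Dev, Fred, Zara.
One step further: Uma, Udo (5 so far).
No other element is forced below Vera by the given relations, so the count is 5.

5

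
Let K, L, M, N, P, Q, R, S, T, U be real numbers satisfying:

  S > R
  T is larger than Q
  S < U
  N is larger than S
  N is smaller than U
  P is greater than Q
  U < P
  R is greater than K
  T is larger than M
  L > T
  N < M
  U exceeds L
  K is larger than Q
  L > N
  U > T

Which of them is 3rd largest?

Chaining the given pairs: Q < K < R < S < N < M < T < L < U < P.
Counting 3 from the largest end gives L.

L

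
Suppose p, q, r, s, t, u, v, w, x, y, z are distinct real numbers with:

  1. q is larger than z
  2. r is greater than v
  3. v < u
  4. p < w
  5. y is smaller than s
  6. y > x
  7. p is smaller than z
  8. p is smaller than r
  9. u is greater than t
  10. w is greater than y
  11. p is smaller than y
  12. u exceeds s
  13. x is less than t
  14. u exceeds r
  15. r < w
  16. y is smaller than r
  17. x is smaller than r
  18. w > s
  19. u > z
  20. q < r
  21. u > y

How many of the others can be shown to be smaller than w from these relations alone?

8

From w the given relations immediately reach p, y, r, s.
From those, v, x, q — 7 in total.
From those, z — 8 in total.
No other element is forced below w by the given relations, so the count is 8.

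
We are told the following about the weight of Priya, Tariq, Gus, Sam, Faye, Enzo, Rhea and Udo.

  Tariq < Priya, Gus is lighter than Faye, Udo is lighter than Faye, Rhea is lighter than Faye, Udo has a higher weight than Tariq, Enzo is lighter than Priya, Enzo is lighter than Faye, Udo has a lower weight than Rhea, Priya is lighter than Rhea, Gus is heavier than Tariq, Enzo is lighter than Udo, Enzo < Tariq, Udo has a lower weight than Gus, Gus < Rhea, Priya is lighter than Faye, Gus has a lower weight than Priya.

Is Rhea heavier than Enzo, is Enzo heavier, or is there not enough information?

Chaining the given relations: Enzo < Tariq < Udo < Gus < Priya < Rhea.
So Rhea is heavier.

Rhea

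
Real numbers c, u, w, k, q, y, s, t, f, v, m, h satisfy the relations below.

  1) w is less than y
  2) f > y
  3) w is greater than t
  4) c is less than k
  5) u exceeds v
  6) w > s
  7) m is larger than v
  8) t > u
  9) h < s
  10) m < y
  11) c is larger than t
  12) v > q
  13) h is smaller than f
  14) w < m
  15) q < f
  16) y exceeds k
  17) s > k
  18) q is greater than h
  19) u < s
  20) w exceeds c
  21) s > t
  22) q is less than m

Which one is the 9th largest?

The consecutive relations fix a unique order: h < q < v < u < t < c < k < s < w < m < y < f.
The 9th largest is u.

u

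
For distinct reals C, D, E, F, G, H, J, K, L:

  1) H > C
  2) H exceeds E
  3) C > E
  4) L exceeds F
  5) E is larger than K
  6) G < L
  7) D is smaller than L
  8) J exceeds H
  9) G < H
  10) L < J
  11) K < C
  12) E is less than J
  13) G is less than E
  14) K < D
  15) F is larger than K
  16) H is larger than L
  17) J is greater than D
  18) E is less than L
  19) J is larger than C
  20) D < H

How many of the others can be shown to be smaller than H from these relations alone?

From H the given relations immediately reach G, E, D, L, C.
From those, K, F — 7 in total.
No other element is forced below H by the given relations, so the count is 7.

7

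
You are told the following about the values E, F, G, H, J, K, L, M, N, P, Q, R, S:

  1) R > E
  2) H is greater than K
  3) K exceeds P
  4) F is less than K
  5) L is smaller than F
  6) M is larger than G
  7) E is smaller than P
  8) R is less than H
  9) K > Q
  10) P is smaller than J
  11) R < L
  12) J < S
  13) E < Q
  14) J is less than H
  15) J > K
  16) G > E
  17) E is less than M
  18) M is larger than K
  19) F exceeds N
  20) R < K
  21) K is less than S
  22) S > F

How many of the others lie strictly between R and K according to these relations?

The relations place R below K. An element lies strictly between them when it is forced above R and also forced below K.
Above R: {L, F, J, M, S, H}. Below K: {E, Q, N, L, F, P}.
Intersection: {L, F} — 2.

2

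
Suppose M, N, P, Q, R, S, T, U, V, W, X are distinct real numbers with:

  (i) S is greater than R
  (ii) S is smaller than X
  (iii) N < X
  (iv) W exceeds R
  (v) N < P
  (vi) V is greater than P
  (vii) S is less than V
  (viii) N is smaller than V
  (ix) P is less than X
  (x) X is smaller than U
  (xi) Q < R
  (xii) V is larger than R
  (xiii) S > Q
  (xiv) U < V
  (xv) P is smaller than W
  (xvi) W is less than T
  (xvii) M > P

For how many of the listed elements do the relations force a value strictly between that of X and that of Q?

2

The relations place Q below X. An element lies strictly between them when it is forced above Q and also forced below X.
Above Q: {R, S, U, V, W, T}. Below X: {N, P, R, S}.
Intersection: {R, S} — 2.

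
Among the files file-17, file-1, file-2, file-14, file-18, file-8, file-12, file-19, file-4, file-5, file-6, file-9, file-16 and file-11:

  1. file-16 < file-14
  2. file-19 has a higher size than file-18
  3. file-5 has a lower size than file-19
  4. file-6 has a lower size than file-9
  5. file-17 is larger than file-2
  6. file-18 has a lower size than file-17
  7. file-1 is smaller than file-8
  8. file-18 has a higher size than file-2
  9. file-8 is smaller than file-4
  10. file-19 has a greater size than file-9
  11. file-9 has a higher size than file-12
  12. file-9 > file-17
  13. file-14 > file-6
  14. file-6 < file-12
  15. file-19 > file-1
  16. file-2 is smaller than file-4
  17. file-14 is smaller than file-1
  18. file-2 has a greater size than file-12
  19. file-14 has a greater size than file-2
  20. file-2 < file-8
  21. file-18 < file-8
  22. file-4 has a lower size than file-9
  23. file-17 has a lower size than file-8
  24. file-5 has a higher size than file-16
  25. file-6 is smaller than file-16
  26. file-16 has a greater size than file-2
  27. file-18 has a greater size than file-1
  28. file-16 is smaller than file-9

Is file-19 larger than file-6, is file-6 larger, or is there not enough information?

file-19

Chaining the given relations: file-6 < file-12 < file-2 < file-16 < file-14 < file-1 < file-18 < file-17 < file-8 < file-4 < file-9 < file-19.
So file-19 is larger.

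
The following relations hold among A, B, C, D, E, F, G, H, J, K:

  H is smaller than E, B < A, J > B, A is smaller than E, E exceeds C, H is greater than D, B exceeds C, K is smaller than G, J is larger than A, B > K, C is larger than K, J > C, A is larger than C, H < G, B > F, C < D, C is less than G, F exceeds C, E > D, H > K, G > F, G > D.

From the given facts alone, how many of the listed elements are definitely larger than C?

Directly above C: D, F, B, A, E, G, J.
One step further: H (8 so far).
Nothing else is reachable above C; 8 in all.

8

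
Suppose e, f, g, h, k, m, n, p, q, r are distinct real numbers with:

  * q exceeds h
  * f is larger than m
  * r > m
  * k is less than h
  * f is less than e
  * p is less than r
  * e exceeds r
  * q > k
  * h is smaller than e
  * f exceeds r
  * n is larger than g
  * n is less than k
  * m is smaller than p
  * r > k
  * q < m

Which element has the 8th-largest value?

k

Chaining the given pairs: g < n < k < h < q < m < p < r < f < e.
The 8th largest is k.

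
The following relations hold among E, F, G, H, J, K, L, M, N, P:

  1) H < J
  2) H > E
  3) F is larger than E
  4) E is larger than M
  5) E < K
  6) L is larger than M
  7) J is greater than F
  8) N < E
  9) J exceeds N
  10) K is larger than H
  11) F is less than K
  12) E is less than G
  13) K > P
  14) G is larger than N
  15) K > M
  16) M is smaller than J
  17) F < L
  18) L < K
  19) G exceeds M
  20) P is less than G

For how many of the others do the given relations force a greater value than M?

7

Directly above M: E, L, G, J, K.
One step further: F, H (7 so far).
Nothing else is reachable above M; 7 in all.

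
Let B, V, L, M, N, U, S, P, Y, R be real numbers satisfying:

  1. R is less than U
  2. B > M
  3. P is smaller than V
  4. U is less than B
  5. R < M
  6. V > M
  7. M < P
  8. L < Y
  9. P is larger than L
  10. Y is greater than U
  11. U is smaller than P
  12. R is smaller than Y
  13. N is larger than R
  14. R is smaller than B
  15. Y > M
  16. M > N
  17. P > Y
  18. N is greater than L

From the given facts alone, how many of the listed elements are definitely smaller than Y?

5

The elements the relations force below Y are R, L, N, U, M — no chain reaches any other.
That is 5.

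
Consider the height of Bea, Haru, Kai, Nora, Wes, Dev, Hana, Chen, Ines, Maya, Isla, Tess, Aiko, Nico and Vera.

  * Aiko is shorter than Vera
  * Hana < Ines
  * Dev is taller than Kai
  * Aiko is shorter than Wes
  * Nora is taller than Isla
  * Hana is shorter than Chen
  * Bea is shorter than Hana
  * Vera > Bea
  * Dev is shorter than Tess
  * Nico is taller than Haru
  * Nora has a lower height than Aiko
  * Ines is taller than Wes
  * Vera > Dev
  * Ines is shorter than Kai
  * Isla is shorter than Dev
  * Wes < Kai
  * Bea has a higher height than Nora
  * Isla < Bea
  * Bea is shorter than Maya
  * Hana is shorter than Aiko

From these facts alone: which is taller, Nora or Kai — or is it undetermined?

Nora < Bea and Bea < Hana give Nora < Hana.
With Hana < Aiko: Nora < Bea < Hana < Aiko.
With Aiko < Wes: Nora < Bea < Hana < Aiko < Wes.
With Wes < Ines: Nora < Bea < Hana < Aiko < Wes < Ines.
With Ines < Kai: Nora < Bea < Hana < Aiko < Wes < Ines < Kai.
So Kai is taller.

Kai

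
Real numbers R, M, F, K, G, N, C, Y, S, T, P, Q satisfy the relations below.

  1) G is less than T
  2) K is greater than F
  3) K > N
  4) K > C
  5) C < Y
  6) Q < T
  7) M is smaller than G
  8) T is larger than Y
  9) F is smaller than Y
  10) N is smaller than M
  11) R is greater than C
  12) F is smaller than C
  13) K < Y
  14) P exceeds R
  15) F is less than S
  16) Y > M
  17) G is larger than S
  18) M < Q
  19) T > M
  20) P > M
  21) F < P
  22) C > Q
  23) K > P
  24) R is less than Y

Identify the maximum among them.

Chaining downward from T: directly below it, M, Q, G, Y; then F, N, S, C, R, K; then P.
That covers every other element, and nothing is given above T, so T is the maximum.

T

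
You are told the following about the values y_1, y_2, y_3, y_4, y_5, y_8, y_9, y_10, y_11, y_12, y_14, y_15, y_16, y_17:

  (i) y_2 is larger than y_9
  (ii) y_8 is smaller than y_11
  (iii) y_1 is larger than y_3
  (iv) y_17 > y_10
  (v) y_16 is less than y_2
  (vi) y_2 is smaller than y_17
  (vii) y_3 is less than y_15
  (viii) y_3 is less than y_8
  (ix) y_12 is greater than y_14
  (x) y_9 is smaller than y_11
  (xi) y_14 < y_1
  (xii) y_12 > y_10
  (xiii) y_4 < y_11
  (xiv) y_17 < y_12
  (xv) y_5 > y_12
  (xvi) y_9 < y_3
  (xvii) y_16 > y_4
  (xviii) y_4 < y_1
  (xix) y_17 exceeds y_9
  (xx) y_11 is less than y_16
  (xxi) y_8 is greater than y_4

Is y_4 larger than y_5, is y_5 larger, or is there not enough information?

y_5

The relevant relations are y_4 < y_8; y_8 < y_11; y_11 < y_16; y_16 < y_2; y_2 < y_17; y_17 < y_12; y_12 < y_5.
Chaining these gives y_4 < y_8 < y_11 < y_16 < y_2 < y_17 < y_12 < y_5.
So y_5 is larger.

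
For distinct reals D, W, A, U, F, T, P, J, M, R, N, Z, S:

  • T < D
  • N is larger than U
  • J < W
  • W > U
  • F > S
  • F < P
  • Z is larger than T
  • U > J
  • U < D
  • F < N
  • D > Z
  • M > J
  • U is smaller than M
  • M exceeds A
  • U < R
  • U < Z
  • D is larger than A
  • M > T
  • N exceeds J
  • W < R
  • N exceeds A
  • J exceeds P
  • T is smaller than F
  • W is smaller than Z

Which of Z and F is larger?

The relevant relations are F < P; P < J; J < U; U < W; W < Z.
Chaining these gives F < P < J < U < W < Z.
So F < Z; Z is the larger of the two.

Z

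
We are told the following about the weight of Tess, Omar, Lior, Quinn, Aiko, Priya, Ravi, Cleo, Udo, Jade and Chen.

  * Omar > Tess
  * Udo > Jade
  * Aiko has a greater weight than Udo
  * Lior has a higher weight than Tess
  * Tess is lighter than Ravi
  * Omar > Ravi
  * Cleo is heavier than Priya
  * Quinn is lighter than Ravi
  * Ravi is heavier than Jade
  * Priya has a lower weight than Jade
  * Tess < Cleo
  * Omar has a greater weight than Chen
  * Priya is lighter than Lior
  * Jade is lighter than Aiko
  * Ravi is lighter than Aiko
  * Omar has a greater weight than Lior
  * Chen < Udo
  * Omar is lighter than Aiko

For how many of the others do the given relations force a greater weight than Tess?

Directly above Tess: Cleo, Ravi, Lior, Omar.
One step further: Aiko (5 so far).
No other element is forced above Tess by the given relations, so the count is 5.

5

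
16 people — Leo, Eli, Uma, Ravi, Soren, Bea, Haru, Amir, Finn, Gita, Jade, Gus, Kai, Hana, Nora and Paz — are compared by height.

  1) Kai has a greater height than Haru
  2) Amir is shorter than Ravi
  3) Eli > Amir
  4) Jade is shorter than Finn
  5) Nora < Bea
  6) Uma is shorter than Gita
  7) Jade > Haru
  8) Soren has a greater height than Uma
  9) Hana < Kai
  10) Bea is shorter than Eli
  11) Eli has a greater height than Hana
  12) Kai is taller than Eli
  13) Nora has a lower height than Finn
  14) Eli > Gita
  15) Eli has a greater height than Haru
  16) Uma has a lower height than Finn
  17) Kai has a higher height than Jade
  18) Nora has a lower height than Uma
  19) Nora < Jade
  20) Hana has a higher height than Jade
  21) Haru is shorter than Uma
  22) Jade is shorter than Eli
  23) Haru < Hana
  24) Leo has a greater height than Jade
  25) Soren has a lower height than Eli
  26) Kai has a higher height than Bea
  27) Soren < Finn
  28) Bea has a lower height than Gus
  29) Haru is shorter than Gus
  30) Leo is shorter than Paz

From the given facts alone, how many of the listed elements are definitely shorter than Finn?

5

Directly below Finn: Nora, Uma, Jade, Soren.
One step further: Haru (5 so far).
Nothing else is reachable below Finn; 5 in all.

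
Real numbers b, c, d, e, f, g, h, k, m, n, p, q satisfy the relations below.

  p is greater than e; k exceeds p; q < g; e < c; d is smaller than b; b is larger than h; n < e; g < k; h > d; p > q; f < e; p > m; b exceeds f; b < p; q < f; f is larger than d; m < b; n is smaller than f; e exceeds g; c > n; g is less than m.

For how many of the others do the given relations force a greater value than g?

The elements the relations force above g are m, b, e, p, c, k — no chain reaches any other.
That is 6.

6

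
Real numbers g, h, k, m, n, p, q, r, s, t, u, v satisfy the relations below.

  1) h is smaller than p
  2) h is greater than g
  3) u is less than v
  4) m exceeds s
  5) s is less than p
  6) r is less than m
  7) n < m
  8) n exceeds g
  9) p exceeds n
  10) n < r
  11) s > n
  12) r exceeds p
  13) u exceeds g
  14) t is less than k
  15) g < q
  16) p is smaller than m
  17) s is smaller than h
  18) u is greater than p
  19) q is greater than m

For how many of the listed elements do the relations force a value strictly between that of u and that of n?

3

Chaining upward from n reaches: s, h, p, r, m, q, v.
Chaining downward from u reaches: g, s, h, p.
Strictly between n and u are those in both lists: s, h, p — 3 elements.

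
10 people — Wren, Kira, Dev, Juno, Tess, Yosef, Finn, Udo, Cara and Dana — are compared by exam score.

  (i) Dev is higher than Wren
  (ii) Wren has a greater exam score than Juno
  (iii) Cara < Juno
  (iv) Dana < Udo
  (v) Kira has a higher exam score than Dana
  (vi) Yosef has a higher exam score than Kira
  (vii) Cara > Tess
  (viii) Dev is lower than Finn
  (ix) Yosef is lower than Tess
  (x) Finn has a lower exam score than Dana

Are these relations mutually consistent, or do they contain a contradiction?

inconsistent

We have Dana < Kira stated directly, yet also Kira < Yosef < Tess < Cara < Juno < Wren < Dev < Finn < Dana by chaining the others — so Kira < Dana. Contradiction.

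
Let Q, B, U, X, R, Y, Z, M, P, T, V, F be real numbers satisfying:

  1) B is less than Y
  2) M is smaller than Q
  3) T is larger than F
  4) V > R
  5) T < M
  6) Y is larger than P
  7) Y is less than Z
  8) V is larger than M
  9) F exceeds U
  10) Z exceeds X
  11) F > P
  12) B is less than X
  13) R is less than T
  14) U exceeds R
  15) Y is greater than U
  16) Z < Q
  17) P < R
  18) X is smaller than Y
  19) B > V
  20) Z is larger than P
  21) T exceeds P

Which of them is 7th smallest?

V

The consecutive relations fix a unique order: P < R < U < F < T < M < V < B < X < Y < Z < Q.
Counting 7 from the smallest end gives V.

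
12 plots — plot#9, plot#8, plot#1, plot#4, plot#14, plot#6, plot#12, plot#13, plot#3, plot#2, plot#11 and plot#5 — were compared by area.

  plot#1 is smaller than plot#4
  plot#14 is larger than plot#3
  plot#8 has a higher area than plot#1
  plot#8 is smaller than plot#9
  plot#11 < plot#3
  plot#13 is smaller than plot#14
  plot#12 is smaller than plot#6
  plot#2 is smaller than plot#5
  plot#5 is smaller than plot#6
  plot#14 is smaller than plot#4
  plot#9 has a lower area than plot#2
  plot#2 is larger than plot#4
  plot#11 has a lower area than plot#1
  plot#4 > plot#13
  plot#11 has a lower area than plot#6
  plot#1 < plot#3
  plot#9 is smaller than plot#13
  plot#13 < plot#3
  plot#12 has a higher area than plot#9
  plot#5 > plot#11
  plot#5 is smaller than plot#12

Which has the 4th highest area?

plot#2

The consecutive relations fix a unique order: plot#11 < plot#1 < plot#8 < plot#9 < plot#13 < plot#3 < plot#14 < plot#4 < plot#2 < plot#5 < plot#12 < plot#6.
Counting 4 from the largest end gives plot#2.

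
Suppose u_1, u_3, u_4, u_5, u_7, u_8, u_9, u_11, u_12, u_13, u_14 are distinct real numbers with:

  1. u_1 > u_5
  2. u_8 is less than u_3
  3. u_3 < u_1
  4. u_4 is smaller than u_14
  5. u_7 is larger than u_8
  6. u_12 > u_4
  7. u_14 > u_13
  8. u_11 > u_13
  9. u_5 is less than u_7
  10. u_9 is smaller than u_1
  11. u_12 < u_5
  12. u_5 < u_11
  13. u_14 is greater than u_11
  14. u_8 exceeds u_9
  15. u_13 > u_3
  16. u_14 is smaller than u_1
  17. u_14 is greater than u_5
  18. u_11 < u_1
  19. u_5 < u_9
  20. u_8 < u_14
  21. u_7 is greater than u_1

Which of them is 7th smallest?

Chaining the given pairs: u_4 < u_12 < u_5 < u_9 < u_8 < u_3 < u_13 < u_11 < u_14 < u_1 < u_7.
Counting 7 from the smallest end gives u_13.

u_13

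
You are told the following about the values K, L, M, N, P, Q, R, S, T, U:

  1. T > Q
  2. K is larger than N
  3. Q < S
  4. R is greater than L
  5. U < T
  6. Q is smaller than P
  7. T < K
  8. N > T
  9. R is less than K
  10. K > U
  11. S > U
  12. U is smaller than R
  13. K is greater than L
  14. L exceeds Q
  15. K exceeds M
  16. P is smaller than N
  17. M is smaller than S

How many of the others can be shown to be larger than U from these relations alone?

Directly above U: S, R, T, K.
One step further: N (5 so far).
Nothing else is reachable above U; 5 in all.

5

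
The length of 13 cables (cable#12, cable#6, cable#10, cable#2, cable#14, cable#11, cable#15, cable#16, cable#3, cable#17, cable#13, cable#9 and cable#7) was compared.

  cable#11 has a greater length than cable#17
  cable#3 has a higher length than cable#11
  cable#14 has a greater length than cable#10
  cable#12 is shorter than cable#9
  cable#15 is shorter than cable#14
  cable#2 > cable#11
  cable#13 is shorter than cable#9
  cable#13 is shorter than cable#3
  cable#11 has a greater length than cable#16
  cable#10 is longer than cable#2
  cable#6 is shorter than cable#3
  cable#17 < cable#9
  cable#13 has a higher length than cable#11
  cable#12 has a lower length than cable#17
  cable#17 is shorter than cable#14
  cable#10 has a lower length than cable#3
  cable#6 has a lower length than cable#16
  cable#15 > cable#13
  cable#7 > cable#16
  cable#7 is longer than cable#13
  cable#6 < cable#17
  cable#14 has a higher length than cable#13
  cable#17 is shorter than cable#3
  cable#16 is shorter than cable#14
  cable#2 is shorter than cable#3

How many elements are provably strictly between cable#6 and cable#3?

6

The relations place cable#6 below cable#3. An element lies strictly between them when it is forced above cable#6 and also forced below cable#3.
Above cable#6: {cable#16, cable#17, cable#11, cable#13, cable#9, cable#2, cable#10, cable#15, cable#7, cable#14}. Below cable#3: {cable#16, cable#12, cable#17, cable#11, cable#13, cable#2, cable#10}.
Intersection: {cable#16, cable#17, cable#11, cable#13, cable#2, cable#10} — 6.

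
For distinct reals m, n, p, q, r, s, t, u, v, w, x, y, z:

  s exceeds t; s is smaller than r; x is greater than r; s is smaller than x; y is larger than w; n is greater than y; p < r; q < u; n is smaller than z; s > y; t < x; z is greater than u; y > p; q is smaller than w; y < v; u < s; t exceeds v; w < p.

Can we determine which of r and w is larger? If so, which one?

Chaining the given relations: w < p < y < v < t < s < r.
So r is larger.

r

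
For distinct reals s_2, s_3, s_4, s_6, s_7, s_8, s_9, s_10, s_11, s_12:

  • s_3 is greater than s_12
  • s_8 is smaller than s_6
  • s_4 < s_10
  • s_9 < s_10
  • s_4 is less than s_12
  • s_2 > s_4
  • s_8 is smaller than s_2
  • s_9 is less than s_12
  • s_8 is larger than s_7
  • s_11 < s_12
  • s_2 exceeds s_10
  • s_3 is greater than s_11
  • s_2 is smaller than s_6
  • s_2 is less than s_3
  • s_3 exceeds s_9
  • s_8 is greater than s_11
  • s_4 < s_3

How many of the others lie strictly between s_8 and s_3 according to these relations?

1

The relations place s_8 below s_3. An element lies strictly between them when it is forced above s_8 and also forced below s_3.
Above s_8: {s_2, s_6}. Below s_3: {s_11, s_7, s_4, s_9, s_10, s_12, s_2}.
Intersection: {s_2} — 1.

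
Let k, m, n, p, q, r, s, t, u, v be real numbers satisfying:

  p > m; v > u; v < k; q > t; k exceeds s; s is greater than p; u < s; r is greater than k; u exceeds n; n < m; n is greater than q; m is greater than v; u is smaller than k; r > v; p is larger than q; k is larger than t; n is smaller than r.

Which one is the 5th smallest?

v

Piecing the relations together gives one ordering: t < q < n < u < v < m < p < s < k < r.
Counting 5 from the smallest end gives v.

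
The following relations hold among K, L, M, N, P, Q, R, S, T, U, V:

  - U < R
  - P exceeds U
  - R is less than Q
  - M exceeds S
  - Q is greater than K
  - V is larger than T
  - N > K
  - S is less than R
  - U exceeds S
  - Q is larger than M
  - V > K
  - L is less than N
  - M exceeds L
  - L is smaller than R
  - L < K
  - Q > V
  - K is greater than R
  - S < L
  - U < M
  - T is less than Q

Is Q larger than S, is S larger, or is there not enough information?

Chaining the given relations: S < U < R < K < V < Q.
So Q is larger.

Q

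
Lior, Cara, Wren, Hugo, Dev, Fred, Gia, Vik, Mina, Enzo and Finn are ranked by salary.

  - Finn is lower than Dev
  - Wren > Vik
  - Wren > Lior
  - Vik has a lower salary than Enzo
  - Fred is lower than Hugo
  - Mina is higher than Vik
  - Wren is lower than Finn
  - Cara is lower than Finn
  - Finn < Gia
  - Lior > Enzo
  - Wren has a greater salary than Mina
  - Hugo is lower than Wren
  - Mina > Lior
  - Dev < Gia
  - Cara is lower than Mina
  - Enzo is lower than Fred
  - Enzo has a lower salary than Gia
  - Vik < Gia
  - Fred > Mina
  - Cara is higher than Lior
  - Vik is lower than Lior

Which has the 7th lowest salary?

Hugo

Chaining the given pairs: Vik < Enzo < Lior < Cara < Mina < Fred < Hugo < Wren < Finn < Dev < Gia.
Counting 7 from the smallest end gives Hugo.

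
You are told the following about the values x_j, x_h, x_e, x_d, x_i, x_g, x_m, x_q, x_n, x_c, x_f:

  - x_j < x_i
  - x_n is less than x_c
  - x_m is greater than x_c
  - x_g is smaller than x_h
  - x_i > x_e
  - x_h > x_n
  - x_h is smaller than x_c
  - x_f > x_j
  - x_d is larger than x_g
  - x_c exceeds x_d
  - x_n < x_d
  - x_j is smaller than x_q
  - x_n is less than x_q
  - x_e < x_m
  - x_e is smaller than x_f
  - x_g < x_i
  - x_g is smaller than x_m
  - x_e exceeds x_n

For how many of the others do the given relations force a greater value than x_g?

The elements the relations force above x_g are x_d, x_h, x_c, x_m, x_i — no chain reaches any other.
That is 5.

5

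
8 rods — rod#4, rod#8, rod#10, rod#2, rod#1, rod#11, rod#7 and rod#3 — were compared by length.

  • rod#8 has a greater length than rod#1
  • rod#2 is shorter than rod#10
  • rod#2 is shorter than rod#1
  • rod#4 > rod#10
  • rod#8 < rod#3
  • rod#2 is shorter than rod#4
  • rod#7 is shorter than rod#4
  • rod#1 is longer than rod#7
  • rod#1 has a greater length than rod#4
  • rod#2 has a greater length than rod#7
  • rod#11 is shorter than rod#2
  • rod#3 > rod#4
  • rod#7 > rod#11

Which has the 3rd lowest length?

rod#2

The consecutive relations fix a unique order: rod#11 < rod#7 < rod#2 < rod#10 < rod#4 < rod#1 < rod#8 < rod#3.
The 3rd smallest is rod#2.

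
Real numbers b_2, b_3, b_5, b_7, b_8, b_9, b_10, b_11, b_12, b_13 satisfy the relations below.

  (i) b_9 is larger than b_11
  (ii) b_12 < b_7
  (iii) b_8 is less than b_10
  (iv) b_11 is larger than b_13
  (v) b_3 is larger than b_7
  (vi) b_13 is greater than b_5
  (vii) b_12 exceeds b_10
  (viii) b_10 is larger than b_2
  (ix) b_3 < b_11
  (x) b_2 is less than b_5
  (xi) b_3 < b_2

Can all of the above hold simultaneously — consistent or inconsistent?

inconsistent

We have b_2 < b_10 stated directly, yet also b_10 < b_12 < b_7 < b_3 < b_2 by chaining the others — so b_10 < b_2. Contradiction.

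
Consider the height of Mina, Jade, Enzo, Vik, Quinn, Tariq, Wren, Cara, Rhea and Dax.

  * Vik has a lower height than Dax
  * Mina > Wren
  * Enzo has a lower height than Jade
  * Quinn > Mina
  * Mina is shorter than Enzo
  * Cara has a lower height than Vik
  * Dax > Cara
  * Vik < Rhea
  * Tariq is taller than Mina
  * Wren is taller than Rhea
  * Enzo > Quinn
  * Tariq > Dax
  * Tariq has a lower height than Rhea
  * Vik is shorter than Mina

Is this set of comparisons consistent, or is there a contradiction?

inconsistent

We have Mina < Tariq stated directly, yet also Tariq < Rhea < Wren < Mina by chaining the others — so Tariq < Mina. Contradiction.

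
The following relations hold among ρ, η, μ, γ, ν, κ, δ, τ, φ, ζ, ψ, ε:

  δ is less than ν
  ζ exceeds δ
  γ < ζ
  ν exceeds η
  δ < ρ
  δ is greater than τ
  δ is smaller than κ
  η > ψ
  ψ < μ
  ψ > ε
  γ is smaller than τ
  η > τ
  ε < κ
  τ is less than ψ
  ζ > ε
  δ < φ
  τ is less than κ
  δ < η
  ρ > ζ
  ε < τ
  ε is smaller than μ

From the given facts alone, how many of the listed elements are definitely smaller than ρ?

5

From ρ the given relations immediately reach δ, ζ.
From those, γ, ε, τ — 5 in total.
Nothing else is reachable below ρ; 5 in all.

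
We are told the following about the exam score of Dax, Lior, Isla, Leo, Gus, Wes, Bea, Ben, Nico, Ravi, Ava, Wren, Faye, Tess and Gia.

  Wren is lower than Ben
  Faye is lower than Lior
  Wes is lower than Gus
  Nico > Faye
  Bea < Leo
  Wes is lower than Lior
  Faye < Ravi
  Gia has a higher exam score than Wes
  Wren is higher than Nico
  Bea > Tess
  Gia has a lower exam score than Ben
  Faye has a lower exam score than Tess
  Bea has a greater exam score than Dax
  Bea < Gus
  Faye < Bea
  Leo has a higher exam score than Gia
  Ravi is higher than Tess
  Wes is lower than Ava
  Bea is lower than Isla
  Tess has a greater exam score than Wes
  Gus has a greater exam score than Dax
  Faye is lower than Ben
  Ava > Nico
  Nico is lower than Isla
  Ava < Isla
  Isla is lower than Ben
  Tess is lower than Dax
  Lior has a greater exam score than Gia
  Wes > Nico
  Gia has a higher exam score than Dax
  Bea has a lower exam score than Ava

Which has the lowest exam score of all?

Faye

Nico is not least since Faye < Nico; Wes is not least since Nico < Wes; Tess is not least since Faye < Tess; Dax is not least since Tess < Dax; Wren is not least since Nico < Wren; Ravi is not least since Tess < Ravi; Gia is not least since Wes < Gia; Bea is not least since Faye < Bea; Gus is not least since Dax < Gus; Ava is not least since Wes < Ava; Isla is not least since Bea < Isla; Lior is not least since Gia < Lior; Leo is not least since Gia < Leo; Ben is not least since Isla < Ben.
Only Faye has nothing below it, so Faye is the lowest exam score.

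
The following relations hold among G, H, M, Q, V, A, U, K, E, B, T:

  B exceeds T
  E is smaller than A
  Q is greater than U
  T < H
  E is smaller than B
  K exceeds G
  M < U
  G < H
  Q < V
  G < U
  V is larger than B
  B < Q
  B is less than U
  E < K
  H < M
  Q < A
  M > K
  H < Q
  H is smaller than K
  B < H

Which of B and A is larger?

A

Chaining the given relations: B < H < K < M < U < Q < A.
So B < A; A is the larger of the two.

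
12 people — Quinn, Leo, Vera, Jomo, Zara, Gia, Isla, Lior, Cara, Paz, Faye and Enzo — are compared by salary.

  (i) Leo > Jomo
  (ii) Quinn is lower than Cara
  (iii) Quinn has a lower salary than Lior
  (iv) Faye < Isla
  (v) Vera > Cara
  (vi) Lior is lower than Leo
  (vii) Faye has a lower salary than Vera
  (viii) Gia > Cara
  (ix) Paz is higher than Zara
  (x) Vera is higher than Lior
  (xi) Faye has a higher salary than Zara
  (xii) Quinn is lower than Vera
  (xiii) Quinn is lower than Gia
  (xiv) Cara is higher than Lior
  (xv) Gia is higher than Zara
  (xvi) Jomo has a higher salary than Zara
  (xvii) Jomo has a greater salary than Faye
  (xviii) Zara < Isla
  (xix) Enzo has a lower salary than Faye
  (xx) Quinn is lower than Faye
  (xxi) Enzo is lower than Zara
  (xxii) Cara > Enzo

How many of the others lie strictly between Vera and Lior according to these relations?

1

Chaining upward from Lior reaches: Cara, Gia, Leo.
Chaining downward from Vera reaches: Quinn, Enzo, Cara, Zara, Faye.
Strictly between Lior and Vera are those in both lists: Cara — 1 element.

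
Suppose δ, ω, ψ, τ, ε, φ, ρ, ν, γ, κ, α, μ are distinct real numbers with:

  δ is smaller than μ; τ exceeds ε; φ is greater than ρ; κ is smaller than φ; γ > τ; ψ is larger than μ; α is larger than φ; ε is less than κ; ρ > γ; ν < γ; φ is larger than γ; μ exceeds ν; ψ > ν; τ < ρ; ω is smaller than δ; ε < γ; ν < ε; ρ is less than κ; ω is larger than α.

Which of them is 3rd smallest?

Chaining the given pairs: ν < ε < τ < γ < ρ < κ < φ < α < ω < δ < μ < ψ.
The 3rd smallest is τ.

τ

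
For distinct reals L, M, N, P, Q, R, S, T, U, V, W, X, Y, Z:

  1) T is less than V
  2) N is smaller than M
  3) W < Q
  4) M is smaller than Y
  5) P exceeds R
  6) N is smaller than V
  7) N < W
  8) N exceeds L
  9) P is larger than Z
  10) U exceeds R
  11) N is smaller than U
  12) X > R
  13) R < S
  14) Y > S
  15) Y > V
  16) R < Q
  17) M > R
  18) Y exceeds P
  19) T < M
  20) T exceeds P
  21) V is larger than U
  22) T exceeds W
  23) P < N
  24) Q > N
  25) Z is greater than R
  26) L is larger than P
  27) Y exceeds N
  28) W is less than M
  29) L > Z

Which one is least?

Z is not least since R < Z; P is not least since R < P; L is not least since Z < L; N is not least since L < N; U is not least since R < U; W is not least since N < W; T is not least since P < T; S is not least since R < S; X is not least since R < X; V is not least since U < V; M is not least since R < M; Y is not least since N < Y; Q is not least since R < Q.
Only R has nothing below it, so R is the least.

R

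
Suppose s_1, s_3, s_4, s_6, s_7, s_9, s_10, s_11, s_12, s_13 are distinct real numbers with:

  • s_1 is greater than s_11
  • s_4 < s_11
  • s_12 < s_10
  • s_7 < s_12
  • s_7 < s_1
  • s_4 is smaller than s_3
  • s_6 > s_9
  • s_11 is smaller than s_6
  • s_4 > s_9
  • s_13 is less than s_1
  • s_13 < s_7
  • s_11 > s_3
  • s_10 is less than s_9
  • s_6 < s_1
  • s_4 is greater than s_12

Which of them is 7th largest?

Piecing the relations together gives one ordering: s_13 < s_7 < s_12 < s_10 < s_9 < s_4 < s_3 < s_11 < s_6 < s_1.
The 7th largest is s_10.

s_10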